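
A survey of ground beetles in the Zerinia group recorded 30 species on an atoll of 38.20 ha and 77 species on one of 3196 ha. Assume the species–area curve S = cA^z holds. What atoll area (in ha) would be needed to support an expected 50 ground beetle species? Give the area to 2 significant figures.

z = ln(77/30) / ln(3196/38.2) = 0.9426 / 4.4268 = 0.2129
c = 30 / 38.2^0.2129 = 30 / 2.172 = 13.81
A = (50/13.81)^(1/0.2129) ⇒ ln A = ln(3.62)/0.2129 = 6.0419
A = e^6.0419 ≈ 420.7 ha

420 ha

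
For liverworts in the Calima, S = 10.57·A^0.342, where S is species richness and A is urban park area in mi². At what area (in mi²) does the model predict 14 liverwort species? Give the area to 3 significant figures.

14 = 10.57 × A^0.342  ⇒  A^0.342 = 14/10.57 = 1.325
ln A = ln(1.325) / 0.342 = 0.2810 / 0.342 = 0.8217
A = e^0.8217 ≈ 2.274 mi²

2.27 mi²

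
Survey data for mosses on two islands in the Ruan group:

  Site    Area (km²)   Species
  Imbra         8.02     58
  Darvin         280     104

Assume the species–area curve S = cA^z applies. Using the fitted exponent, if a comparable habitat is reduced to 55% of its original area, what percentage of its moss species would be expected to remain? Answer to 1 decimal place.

z = ln(104/58) / ln(280/8.02) = 0.5839 / 3.5529 = 0.1644
S_new/S_old = (A_new/A_old)^z = 0.55^0.1644 = exp(0.1644 × -0.5978) = 0.9064

90.6%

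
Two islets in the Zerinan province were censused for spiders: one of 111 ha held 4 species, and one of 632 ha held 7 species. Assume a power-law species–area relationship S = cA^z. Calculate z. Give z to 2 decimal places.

Taking logs: ln S = ln c + z ln A, so z = (ln S₂ − ln S₁)/(ln A₂ − ln A₁).
z = ln(7/4) / ln(632/111) = ln(1.75) / ln(5.694) = 0.5596 / 1.7394 = 0.3217

0.32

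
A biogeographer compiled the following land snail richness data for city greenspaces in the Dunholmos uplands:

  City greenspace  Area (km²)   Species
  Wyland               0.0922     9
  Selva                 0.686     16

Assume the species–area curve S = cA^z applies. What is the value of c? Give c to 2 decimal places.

z = ln(S₂/S₁) / ln(A₂/A₁) = ln(16/9) / ln(0.686/0.0922) = 0.5754 / 2.0069 = 0.2867
c = S₁ / A₁^z = 9 / 0.0922^0.2867 = 9 / 0.5049 = 17.83

17.83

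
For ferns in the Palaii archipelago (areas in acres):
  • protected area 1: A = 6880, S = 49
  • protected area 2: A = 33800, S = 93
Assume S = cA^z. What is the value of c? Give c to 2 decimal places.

z = ln(S₂/S₁) / ln(A₂/A₁) = ln(93/49) / ln(33800/6880) = 0.6408 / 1.5918 = 0.4025
c = S₁ / A₁^z = 49 / 6880^0.4025 = 49 / 35.06 = 1.398

1.40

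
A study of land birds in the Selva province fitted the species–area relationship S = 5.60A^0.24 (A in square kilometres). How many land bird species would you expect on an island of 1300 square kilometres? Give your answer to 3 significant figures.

S = 5.6 × 1300^0.24 = 5.6 × 5.589 ≈ 31.3

31.3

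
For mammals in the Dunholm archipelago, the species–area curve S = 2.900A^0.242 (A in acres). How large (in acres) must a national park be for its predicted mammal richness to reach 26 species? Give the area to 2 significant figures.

8600 acres

26 = 2.9 × A^0.242  ⇒  A^0.242 = 26/2.9 = 8.966
ln A = ln(8.966) / 0.242 = 2.1934 / 0.242 = 9.0636
A = e^9.0636 ≈ 8635 acres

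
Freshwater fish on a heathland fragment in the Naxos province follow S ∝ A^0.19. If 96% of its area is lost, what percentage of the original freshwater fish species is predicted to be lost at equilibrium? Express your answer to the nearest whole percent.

46%

S_new/S_old = (A_new/A_old)^z = 0.04^0.19
= exp(0.19 × ln 0.04) = exp(0.19 × -3.2189) = exp(-0.6116) ≈ 0.5425
Fraction lost = 1 − 0.5425 = 0.4575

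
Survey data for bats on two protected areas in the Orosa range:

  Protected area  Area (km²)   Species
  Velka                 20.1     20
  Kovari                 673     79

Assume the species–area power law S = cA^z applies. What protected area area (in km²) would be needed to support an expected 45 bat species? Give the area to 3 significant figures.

160 km²

z = ln(79/20) / ln(673/20.1) = 1.3737 / 3.5110 = 0.3913
c = 20 / 20.1^0.3913 = 20 / 3.235 = 6.182
A = (45/6.182)^(1/0.3913) ⇒ ln A = ln(7.279)/0.3913 = 5.0733
A = e^5.0733 ≈ 159.7 km²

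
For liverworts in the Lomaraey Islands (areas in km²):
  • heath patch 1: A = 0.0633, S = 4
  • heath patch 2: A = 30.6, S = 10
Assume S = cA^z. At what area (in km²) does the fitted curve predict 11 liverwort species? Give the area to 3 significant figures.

58.2 km²

z = ln(10/4) / ln(30.6/0.0633) = 0.9163 / 6.1809 = 0.1482
c = 4 / 0.0633^0.1482 = 4 / 0.6642 = 6.022
A = (11/6.022)^(1/0.1482) ⇒ ln A = ln(1.827)/0.1482 = 4.0639
A = e^4.0639 ≈ 58.2 km²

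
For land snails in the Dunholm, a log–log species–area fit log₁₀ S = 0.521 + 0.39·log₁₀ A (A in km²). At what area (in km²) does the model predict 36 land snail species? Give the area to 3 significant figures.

36 = 3.319 × A^0.39  ⇒  A^0.39 = 36/3.319 = 10.85
ln A = ln(10.85) / 0.39 = 2.3839 / 0.39 = 6.1125
A = e^6.1125 ≈ 451.5 km²

451 km²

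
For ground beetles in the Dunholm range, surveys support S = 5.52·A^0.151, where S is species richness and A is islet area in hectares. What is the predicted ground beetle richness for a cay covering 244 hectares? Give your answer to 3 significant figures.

12.7

S = 5.52 × 244^0.151 = 5.52 × 2.293 ≈ 12.66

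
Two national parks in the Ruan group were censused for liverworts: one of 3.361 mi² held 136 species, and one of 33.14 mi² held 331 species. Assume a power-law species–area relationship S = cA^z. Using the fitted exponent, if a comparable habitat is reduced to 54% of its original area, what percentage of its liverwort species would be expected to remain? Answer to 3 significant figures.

z = ln(331/136) / ln(33.14/3.361) = 0.8895 / 2.2885 = 0.3887
S_new/S_old = (A_new/A_old)^z = 0.54^0.3887 = exp(0.3887 × -0.6162) = 0.787

78.7%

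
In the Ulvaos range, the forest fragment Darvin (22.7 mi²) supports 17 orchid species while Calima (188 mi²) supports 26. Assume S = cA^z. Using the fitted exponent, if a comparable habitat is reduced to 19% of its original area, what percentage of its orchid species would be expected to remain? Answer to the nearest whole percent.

z = ln(26/17) / ln(188/22.7) = 0.4249 / 2.1141 = 0.2010
S_new/S_old = (A_new/A_old)^z = 0.19^0.2010 = exp(0.2010 × -1.6607) = 0.7162

72%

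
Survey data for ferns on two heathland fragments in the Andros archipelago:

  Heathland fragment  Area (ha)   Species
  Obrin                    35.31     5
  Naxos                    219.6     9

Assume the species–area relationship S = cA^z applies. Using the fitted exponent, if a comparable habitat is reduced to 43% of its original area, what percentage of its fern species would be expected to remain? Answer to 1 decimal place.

76.2%

z = ln(9/5) / ln(219.6/35.31) = 0.5878 / 1.8276 = 0.3216
S_new/S_old = (A_new/A_old)^z = 0.43^0.3216 = exp(0.3216 × -0.8440) = 0.7623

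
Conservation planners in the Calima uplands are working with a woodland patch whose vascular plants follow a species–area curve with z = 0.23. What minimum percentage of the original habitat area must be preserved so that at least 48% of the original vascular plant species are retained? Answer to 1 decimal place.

Need (A_new/A_old)^0.23 = 0.48, so A_new/A_old = 0.48^(1/0.23) = 0.48^4.348
ln(A_new/A_old) = ln 0.48 / 0.23 = -0.7340 / 0.23 = -3.1912
A_new/A_old = e^-3.1912 ≈ 0.04112

4.1%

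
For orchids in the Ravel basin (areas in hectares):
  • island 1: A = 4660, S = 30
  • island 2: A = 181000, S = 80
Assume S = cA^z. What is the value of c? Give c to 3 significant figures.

3.12

z = ln(S₂/S₁) / ln(A₂/A₁) = ln(80/30) / ln(181000/4660) = 0.9808 / 3.6595 = 0.2680
c = S₁ / A₁^z = 30 / 4660^0.2680 = 30 / 9.621 = 3.118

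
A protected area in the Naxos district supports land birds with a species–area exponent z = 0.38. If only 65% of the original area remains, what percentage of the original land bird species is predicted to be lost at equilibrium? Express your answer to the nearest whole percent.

S_new/S_old = (A_new/A_old)^z = 0.65^0.38
= exp(0.38 × ln 0.65) = exp(0.38 × -0.4308) = exp(-0.1637) ≈ 0.849
Fraction lost = 1 − 0.849 = 0.151

15%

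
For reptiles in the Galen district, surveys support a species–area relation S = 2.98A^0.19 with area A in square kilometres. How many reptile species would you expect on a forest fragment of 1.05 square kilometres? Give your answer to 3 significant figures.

3.01

S = 2.98 × 1.05^0.19
ln S = ln 2.98 + 0.19 × ln 1.05 = 1.0919 + 0.19 × 0.0488 = 1.1012
S = e^1.1012 ≈ 3.008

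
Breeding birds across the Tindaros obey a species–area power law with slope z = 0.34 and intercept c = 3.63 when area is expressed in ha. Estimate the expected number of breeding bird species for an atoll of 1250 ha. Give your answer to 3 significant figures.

41.0

S = 3.63 × 1250^0.34
ln S = ln 3.63 + 0.34 × ln 1250 = 1.2892 + 0.34 × 7.1309 = 3.7137
S = e^3.7137 ≈ 41.01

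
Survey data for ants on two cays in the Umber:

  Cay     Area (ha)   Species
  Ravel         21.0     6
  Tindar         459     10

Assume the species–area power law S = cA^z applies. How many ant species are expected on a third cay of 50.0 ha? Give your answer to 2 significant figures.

z = ln(10/6) / ln(459/21) = 0.5108 / 3.0845 = 0.1656
c = 6 / 21^0.1656 = 6 / 1.656 = 3.624
S₃ = 3.624 × 50^0.1656 = 3.624 × 1.911 ≈ 6.927

6.9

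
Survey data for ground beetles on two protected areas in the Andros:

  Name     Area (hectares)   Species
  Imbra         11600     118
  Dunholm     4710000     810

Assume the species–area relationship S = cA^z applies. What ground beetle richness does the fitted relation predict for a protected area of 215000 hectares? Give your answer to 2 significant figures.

300

z = ln(810/118) / ln(4710000/11600) = 1.9263 / 6.0064 = 0.3207
c = 118 / 11600^0.3207 = 118 / 20.12 = 5.866
S₃ = 5.866 × 215000^0.3207 = 5.866 × 51.31 ≈ 301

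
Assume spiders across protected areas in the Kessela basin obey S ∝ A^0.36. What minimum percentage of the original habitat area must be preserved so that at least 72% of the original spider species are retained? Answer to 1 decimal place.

Need (A_new/A_old)^0.36 = 0.72, so A_new/A_old = 0.72^(1/0.36) = 0.72^2.778
ln(A_new/A_old) = ln 0.72 / 0.36 = -0.3285 / 0.36 = -0.9125
A_new/A_old = e^-0.9125 ≈ 0.4015

40.2%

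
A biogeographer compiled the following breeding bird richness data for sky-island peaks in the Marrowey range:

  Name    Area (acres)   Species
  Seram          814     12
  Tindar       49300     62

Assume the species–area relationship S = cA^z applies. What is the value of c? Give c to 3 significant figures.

z = ln(S₂/S₁) / ln(A₂/A₁) = ln(62/12) / ln(49300/814) = 1.6422 / 4.1037 = 0.4002
c = S₁ / A₁^z = 12 / 814^0.4002 = 12 / 14.61 = 0.8211

0.821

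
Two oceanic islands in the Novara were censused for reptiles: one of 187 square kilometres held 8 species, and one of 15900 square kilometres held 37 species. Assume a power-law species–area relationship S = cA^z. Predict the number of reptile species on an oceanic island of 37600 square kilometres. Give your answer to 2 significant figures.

z = ln(37/8) / ln(15900/187) = 1.5315 / 4.4430 = 0.3447
c = 8 / 187^0.3447 = 8 / 6.069 = 1.318
S₃ = 1.318 × 37600^0.3447 = 1.318 × 37.76 ≈ 49.78

50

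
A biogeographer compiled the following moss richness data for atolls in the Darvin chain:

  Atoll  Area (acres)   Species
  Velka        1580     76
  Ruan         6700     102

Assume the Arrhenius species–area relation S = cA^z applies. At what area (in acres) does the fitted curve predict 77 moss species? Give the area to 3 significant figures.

1680 acres

z = ln(102/76) / ln(6700/1580) = 0.2942 / 1.4447 = 0.2037
c = 76 / 1580^0.2037 = 76 / 4.482 = 16.96
A = (77/16.96)^(1/0.2037) ⇒ ln A = ln(4.541)/0.2037 = 7.4294
A = e^7.4294 ≈ 1685 acres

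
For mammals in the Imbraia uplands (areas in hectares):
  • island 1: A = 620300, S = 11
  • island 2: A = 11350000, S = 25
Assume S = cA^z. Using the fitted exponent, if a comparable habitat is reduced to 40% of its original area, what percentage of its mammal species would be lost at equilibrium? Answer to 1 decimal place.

22.8%

z = ln(25/11) / ln(11350000/620300) = 0.8210 / 2.9068 = 0.2824
S_new/S_old = (A_new/A_old)^z = 0.4^0.2824 = exp(0.2824 × -0.9163) = 0.772
Fraction lost = 1 − 0.772 = 0.228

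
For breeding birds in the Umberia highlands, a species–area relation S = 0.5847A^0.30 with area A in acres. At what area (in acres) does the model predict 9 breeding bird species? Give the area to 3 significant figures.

9070 acres

9 = 0.5847 × A^0.3  ⇒  A^0.3 = 9/0.5847 = 15.39
ln A = ln(15.39) / 0.3 = 2.7339 / 0.3 = 9.1129
A = e^9.1129 ≈ 9072 acres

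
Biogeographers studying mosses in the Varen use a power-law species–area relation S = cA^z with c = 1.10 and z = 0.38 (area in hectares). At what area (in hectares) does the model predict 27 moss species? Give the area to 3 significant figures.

27 = 1.1 × A^0.38  ⇒  A^0.38 = 27/1.1 = 24.55
ln A = ln(24.55) / 0.38 = 3.2005 / 0.38 = 8.4224
A = e^8.4224 ≈ 4548 hectares

4550 hectares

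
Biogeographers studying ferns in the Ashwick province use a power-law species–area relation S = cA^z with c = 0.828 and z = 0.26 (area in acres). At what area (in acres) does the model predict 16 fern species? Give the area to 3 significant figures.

16 = 0.828 × A^0.26  ⇒  A^0.26 = 16/0.828 = 19.32
ln A = ln(19.32) / 0.26 = 2.9613 / 0.26 = 11.3897
A = e^11.3897 ≈ 88409 acres

88400 acres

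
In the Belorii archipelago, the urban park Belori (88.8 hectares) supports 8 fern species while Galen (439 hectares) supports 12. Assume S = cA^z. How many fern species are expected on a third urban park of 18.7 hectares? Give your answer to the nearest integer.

z = ln(12/8) / ln(439/88.8) = 0.4055 / 1.5981 = 0.2537
c = 8 / 88.8^0.2537 = 8 / 3.121 = 2.563
S₃ = 2.563 × 18.7^0.2537 = 2.563 × 2.102 ≈ 5.388

5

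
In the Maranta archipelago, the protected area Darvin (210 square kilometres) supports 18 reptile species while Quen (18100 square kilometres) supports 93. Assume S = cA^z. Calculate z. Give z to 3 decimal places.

0.368

Taking logs: ln S = ln c + z ln A, so z = (ln S₂ − ln S₁)/(ln A₂ − ln A₁).
z = ln(93/18) / ln(18100/210) = ln(5.167) / ln(86.19) = 1.6422 / 4.4566 = 0.3685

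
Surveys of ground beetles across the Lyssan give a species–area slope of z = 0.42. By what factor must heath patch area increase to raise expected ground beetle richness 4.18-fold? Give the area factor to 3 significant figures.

(A₂/A₁)^0.42 = 4.18, so A₂/A₁ = 4.18^(1/0.42) = 4.18^2.381
ln(A₂/A₁) = ln 4.18 / 0.42 = 1.4303 / 0.42 = 3.4055
A₂/A₁ = e^3.4055 ≈ 30.13

30.1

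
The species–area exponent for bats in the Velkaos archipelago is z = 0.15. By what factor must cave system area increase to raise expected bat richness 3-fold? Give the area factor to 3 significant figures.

(A₂/A₁)^0.15 = 3, so A₂/A₁ = 3^(1/0.15) = 3^6.667
ln(A₂/A₁) = ln 3 / 0.15 = 1.0986 / 0.15 = 7.3241
A₂/A₁ = e^7.3241 ≈ 1516

1520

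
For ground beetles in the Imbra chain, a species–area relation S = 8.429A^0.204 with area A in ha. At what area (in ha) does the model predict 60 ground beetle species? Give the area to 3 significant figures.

15100 ha

60 = 8.429 × A^0.204  ⇒  A^0.204 = 60/8.429 = 7.118
ln A = ln(7.118) / 0.204 = 1.9627 / 0.204 = 9.6209
A = e^9.6209 ≈ 15077 ha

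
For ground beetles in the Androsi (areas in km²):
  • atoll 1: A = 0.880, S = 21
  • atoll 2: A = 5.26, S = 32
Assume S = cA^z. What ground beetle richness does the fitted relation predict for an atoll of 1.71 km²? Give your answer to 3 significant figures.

24.6

z = ln(32/21) / ln(5.26/0.88) = 0.4212 / 1.7880 = 0.2356
c = 21 / 0.88^0.2356 = 21 / 0.9703 = 21.64
S₃ = 21.64 × 1.71^0.2356 = 21.64 × 1.135 ≈ 24.56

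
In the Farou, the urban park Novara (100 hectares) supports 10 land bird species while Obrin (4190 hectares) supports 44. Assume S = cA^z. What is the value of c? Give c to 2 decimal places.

1.61

z = ln(S₂/S₁) / ln(A₂/A₁) = ln(44/10) / ln(4190/100) = 1.4816 / 3.7353 = 0.3967
c = S₁ / A₁^z = 10 / 100^0.3967 = 10 / 6.213 = 1.61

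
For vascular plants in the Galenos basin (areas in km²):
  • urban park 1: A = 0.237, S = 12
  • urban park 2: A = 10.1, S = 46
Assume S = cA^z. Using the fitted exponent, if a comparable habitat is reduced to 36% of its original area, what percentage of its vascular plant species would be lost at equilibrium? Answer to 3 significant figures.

30.6%

z = ln(46/12) / ln(10.1/0.237) = 1.3437 / 3.7522 = 0.3581
S_new/S_old = (A_new/A_old)^z = 0.36^0.3581 = exp(0.3581 × -1.0217) = 0.6936
Fraction lost = 1 − 0.6936 = 0.3064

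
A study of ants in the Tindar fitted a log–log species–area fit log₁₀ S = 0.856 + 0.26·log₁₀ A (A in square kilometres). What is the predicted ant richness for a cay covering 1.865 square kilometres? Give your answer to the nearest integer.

8

S = 7.178 × 1.865^0.26 = 7.178 × 1.176 ≈ 8.441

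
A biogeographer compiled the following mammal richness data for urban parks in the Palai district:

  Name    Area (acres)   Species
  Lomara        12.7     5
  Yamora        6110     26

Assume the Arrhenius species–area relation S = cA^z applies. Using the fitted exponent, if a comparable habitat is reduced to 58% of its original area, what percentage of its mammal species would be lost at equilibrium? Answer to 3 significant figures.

z = ln(26/5) / ln(6110/12.7) = 1.6487 / 6.1761 = 0.2669
S_new/S_old = (A_new/A_old)^z = 0.58^0.2669 = exp(0.2669 × -0.5447) = 0.8647
Fraction lost = 1 − 0.8647 = 0.1353

13.5%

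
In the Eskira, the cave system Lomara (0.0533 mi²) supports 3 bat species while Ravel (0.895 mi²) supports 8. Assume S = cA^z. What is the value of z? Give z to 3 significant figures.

0.348

Taking logs: ln S = ln c + z ln A, so z = (ln S₂ − ln S₁)/(ln A₂ − ln A₁).
z = ln(8/3) / ln(0.895/0.0533) = ln(2.667) / ln(16.79) = 0.9808 / 2.8209 = 0.3477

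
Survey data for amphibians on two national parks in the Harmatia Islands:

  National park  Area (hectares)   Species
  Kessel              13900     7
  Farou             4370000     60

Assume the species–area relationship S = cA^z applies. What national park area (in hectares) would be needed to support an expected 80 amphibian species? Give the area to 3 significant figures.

9440000 hectares

z = ln(60/7) / ln(4370000/13900) = 2.1484 / 5.7506 = 0.3736
c = 7 / 13900^0.3736 = 7 / 35.3 = 0.1983
A = (80/0.1983)^(1/0.3736) ⇒ ln A = ln(403.5)/0.3736 = 16.0603
A = e^16.0603 ≈ 9438436 hectares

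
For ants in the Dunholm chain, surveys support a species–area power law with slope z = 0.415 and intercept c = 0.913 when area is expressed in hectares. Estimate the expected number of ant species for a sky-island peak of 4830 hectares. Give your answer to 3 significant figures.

S = 0.913 × 4830^0.415
ln S = ln 0.913 + 0.415 × ln 4830 = -0.0910 + 0.415 × 8.4826 = 3.4293
S = e^3.4293 ≈ 30.85

30.9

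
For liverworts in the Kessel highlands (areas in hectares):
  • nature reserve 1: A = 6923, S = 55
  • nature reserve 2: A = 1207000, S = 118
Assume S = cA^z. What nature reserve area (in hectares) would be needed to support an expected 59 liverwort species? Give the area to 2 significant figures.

11000 hectares

z = ln(118/55) / ln(1207000/6923) = 0.7634 / 5.1610 = 0.1479
c = 55 / 6923^0.1479 = 55 / 3.698 = 14.87
A = (59/14.87)^(1/0.1479) ⇒ ln A = ln(3.967)/0.1479 = 9.3173
A = e^9.3173 ≈ 11128 hectares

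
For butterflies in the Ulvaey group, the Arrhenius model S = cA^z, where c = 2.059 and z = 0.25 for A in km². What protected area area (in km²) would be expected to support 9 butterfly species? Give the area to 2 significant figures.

370 km²

9 = 2.059 × A^0.25  ⇒  A^0.25 = 9/2.059 = 4.371
ln A = ln(4.371) / 0.25 = 1.4750 / 0.25 = 5.9000
A = e^5.9000 ≈ 365 km²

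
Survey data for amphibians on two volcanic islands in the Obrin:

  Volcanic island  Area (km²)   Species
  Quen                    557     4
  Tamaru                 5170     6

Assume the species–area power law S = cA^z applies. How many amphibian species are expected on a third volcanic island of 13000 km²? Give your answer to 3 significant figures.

z = ln(6/4) / ln(5170/557) = 0.4055 / 2.2281 = 0.1820
c = 4 / 557^0.1820 = 4 / 3.16 = 1.266
S₃ = 1.266 × 13000^0.1820 = 1.266 × 5.606 ≈ 7.096

7.10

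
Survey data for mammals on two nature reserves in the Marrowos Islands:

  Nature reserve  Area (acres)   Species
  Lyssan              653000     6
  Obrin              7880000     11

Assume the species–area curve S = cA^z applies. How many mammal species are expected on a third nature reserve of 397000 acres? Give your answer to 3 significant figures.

5.32

z = ln(11/6) / ln(7880000/653000) = 0.6061 / 2.4905 = 0.2434
c = 6 / 653000^0.2434 = 6 / 26.02 = 0.2306
S₃ = 0.2306 × 397000^0.2434 = 0.2306 × 23.05 ≈ 5.316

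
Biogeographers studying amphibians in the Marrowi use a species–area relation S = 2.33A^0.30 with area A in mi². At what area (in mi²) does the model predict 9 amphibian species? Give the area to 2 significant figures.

9 = 2.33 × A^0.3  ⇒  A^0.3 = 9/2.33 = 3.863
ln A = ln(3.863) / 0.3 = 1.3514 / 0.3 = 4.5045
A = e^4.5045 ≈ 90.43 mi²

90 mi²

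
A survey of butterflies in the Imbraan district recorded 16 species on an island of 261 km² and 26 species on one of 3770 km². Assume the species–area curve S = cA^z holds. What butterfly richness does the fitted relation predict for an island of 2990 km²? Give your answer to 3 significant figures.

24.9

z = ln(26/16) / ln(3770/261) = 0.4855 / 2.6703 = 0.1818
c = 16 / 261^0.1818 = 16 / 2.75 = 5.817
S₃ = 5.817 × 2990^0.1818 = 5.817 × 4.285 ≈ 24.93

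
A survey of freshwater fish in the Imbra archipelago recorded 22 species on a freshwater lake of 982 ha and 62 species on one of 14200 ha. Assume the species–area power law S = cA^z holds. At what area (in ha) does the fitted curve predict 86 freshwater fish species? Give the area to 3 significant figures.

z = ln(62/22) / ln(14200/982) = 1.0361 / 2.6714 = 0.3878
c = 22 / 982^0.3878 = 22 / 14.47 = 1.52
A = (86/1.52)^(1/0.3878) ⇒ ln A = ln(56.57)/0.3878 = 10.4047
A = e^10.4047 ≈ 33013 ha

33000 ha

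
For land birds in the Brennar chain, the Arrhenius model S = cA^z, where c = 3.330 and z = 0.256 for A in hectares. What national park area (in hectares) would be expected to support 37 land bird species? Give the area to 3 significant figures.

37 = 3.33 × A^0.256  ⇒  A^0.256 = 37/3.33 = 11.11
ln A = ln(11.11) / 0.256 = 2.4079 / 0.256 = 9.4060
A = e^9.4060 ≈ 12162 hectares

12200 hectares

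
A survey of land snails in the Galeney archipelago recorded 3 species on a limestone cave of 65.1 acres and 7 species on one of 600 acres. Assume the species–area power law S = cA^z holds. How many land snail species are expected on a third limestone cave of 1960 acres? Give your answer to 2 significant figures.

z = ln(7/3) / ln(600/65.1) = 0.8473 / 2.2210 = 0.3815
c = 3 / 65.1^0.3815 = 3 / 4.919 = 0.6099
S₃ = 0.6099 × 1960^0.3815 = 0.6099 × 18.03 ≈ 11

11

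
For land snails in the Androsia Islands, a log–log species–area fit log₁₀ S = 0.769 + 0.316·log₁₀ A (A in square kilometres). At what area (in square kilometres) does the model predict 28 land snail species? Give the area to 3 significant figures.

28 = 5.875 × A^0.316  ⇒  A^0.316 = 28/5.875 = 4.766
ln A = ln(4.766) / 0.316 = 1.5615 / 0.316 = 4.9415
A = e^4.9415 ≈ 140 square kilometres

140 square kilometres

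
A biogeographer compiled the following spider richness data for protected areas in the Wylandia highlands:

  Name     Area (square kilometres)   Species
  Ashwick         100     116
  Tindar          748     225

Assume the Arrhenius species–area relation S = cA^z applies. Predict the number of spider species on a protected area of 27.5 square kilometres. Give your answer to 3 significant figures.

75.8

z = ln(225/116) / ln(748/100) = 0.6625 / 2.0122 = 0.3292
c = 116 / 100^0.3292 = 116 / 4.555 = 25.47
S₃ = 25.47 × 27.5^0.3292 = 25.47 × 2.978 ≈ 75.83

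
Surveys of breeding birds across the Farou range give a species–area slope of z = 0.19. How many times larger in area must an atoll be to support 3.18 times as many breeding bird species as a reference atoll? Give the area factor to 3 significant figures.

441

(A₂/A₁)^0.19 = 3.18, so A₂/A₁ = 3.18^(1/0.19) = 3.18^5.263
ln(A₂/A₁) = ln 3.18 / 0.19 = 1.1569 / 0.19 = 6.0888
A₂/A₁ = e^6.0888 ≈ 440.9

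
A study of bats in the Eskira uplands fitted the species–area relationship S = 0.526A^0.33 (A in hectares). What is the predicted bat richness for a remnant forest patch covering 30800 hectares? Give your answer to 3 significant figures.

S = 0.526 × 30800^0.33 = 0.526 × 30.28 ≈ 15.93

15.9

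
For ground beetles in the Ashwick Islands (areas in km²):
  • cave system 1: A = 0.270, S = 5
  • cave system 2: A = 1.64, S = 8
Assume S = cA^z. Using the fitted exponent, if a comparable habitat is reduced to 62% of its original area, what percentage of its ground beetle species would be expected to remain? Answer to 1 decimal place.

z = ln(8/5) / ln(1.64/0.27) = 0.4700 / 1.8040 = 0.2605
S_new/S_old = (A_new/A_old)^z = 0.62^0.2605 = exp(0.2605 × -0.4780) = 0.8829

88.3%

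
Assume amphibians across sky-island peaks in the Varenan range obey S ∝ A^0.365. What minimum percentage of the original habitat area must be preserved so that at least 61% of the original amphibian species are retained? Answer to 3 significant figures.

25.8%

Need (A_new/A_old)^0.365 = 0.61, so A_new/A_old = 0.61^(1/0.365) = 0.61^2.74
ln(A_new/A_old) = ln 0.61 / 0.365 = -0.4943 / 0.365 = -1.3542
A_new/A_old = e^-1.3542 ≈ 0.2581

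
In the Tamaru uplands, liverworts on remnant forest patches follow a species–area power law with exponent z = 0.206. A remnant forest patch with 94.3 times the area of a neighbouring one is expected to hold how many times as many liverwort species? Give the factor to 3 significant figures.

S₂/S₁ = (A₂/A₁)^z = 94.3^0.206
ln(S₂/S₁) = 0.206 × ln 94.3 = 0.206 × 4.5465 = 0.9366
S₂/S₁ = e^0.9366 ≈ 2.551

2.55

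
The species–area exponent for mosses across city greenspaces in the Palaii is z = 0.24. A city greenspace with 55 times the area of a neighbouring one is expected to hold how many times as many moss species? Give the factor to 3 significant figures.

S₂/S₁ = (A₂/A₁)^z = 55^0.24
ln(S₂/S₁) = 0.24 × ln 55 = 0.24 × 4.0073 = 0.9618
S₂/S₁ = e^0.9618 ≈ 2.616

2.62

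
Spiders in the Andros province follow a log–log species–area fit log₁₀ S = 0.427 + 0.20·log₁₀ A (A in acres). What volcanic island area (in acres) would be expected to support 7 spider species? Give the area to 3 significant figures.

123 acres

7 = 2.673 × A^0.2  ⇒  A^0.2 = 7/2.673 = 2.619
ln A = ln(2.619) / 0.2 = 0.9627 / 0.2 = 4.8135
A = e^4.8135 ≈ 123.2 acres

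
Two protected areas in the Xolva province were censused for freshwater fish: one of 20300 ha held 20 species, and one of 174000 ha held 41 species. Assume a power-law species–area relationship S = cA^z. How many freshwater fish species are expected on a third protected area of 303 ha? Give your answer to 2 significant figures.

4.9

z = ln(41/20) / ln(174000/20300) = 0.7178 / 2.1484 = 0.3341
c = 20 / 20300^0.3341 = 20 / 27.49 = 0.7274
S₃ = 0.7274 × 303^0.3341 = 0.7274 × 6.747 ≈ 4.908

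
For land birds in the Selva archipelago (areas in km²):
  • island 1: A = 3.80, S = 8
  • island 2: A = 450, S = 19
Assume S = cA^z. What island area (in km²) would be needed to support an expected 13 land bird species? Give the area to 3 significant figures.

55.4 km²

z = ln(19/8) / ln(450/3.8) = 0.8650 / 4.7742 = 0.1812
c = 8 / 3.8^0.1812 = 8 / 1.274 = 6.281
A = (13/6.281)^(1/0.1812) ⇒ ln A = ln(2.07)/0.1812 = 4.0147
A = e^4.0147 ≈ 55.41 km²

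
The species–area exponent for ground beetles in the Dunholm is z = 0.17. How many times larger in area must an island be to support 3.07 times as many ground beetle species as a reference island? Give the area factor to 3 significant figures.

734

(A₂/A₁)^0.17 = 3.07, so A₂/A₁ = 3.07^(1/0.17) = 3.07^5.882
ln(A₂/A₁) = ln 3.07 / 0.17 = 1.1217 / 0.17 = 6.5981
A₂/A₁ = e^6.5981 ≈ 733.7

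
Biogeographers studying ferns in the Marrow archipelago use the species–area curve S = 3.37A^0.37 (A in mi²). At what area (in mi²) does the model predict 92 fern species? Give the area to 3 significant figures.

7610 mi²

92 = 3.37 × A^0.37  ⇒  A^0.37 = 92/3.37 = 27.3
ln A = ln(27.3) / 0.37 = 3.3069 / 0.37 = 8.9375
A = e^8.9375 ≈ 7612 mi²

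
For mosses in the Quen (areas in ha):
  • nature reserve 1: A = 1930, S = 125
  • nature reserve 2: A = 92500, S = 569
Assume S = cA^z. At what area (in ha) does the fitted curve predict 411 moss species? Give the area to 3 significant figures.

40300 ha

z = ln(569/125) / ln(92500/1930) = 1.5156 / 3.8697 = 0.3917
c = 125 / 1930^0.3917 = 125 / 19.35 = 6.458
A = (411/6.458)^(1/0.3917) ⇒ ln A = ln(63.64)/0.3917 = 10.6044
A = e^10.6044 ≈ 40312 ha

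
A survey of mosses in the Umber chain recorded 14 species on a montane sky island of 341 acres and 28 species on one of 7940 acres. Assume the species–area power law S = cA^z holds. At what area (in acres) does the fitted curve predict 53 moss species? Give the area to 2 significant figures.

z = ln(28/14) / ln(7940/341) = 0.6931 / 3.1478 = 0.2202
c = 14 / 341^0.2202 = 14 / 3.612 = 3.876
A = (53/3.876)^(1/0.2202) ⇒ ln A = ln(13.67)/0.2202 = 11.8774
A = e^11.8774 ≈ 143977 acres

140000 acres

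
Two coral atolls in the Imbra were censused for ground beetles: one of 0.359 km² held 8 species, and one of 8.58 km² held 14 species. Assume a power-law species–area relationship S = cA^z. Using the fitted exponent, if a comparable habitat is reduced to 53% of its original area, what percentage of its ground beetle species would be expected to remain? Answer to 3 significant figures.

89.4%

z = ln(14/8) / ln(8.58/0.359) = 0.5596 / 3.1739 = 0.1763
S_new/S_old = (A_new/A_old)^z = 0.53^0.1763 = exp(0.1763 × -0.6349) = 0.8941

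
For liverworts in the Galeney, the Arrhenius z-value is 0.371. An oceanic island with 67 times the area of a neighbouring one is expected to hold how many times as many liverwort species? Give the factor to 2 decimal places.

S₂/S₁ = (A₂/A₁)^z = 67^0.371
ln(S₂/S₁) = 0.371 × ln 67 = 0.371 × 4.2047 = 1.5599
S₂/S₁ = e^1.5599 ≈ 4.759

4.76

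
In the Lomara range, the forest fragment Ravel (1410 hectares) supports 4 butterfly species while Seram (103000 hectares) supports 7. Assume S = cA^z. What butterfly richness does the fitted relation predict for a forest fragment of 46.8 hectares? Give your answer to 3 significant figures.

z = ln(7/4) / ln(103000/1410) = 0.5596 / 4.2911 = 0.1304
c = 4 / 1410^0.1304 = 4 / 2.575 = 1.554
S₃ = 1.554 × 46.8^0.1304 = 1.554 × 1.651 ≈ 2.566

2.57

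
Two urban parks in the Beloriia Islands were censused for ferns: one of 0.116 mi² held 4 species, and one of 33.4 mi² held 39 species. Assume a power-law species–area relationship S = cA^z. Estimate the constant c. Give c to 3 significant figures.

9.51

z = ln(S₂/S₁) / ln(A₂/A₁) = ln(39/4) / ln(33.4/0.116) = 2.2773 / 5.6627 = 0.4022
c = S₁ / A₁^z = 4 / 0.116^0.4022 = 4 / 0.4205 = 9.512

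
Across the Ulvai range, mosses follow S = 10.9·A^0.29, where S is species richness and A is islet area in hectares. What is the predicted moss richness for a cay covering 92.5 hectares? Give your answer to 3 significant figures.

40.5

S = 10.9 × 92.5^0.29
ln S = ln 10.9 + 0.29 × ln 92.5 = 2.3888 + 0.29 × 4.5272 = 3.7017
S = e^3.7017 ≈ 40.51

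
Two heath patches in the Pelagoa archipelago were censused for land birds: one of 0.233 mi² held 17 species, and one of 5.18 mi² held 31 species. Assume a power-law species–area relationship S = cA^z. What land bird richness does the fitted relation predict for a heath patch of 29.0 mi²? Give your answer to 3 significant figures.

43.3

z = ln(31/17) / ln(5.18/0.233) = 0.6008 / 3.1015 = 0.1937
c = 17 / 0.233^0.1937 = 17 / 0.7541 = 22.54
S₃ = 22.54 × 29^0.1937 = 22.54 × 1.92 ≈ 43.28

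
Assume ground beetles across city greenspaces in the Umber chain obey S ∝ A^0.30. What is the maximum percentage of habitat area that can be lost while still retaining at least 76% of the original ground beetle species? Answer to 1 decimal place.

Need (A_new/A_old)^0.3 = 0.76, so A_new/A_old = 0.76^(1/0.3) = 0.76^3.333
ln(A_new/A_old) = ln 0.76 / 0.3 = -0.2744 / 0.3 = -0.9148
A_new/A_old = e^-0.9148 ≈ 0.4006
Fraction that can be lost = 1 − 0.4006 = 0.5994

59.9%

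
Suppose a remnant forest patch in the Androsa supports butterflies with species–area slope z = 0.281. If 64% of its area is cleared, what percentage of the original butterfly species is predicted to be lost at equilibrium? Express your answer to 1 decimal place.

25.0%

S_new/S_old = (A_new/A_old)^z = 0.36^0.281
= exp(0.281 × ln 0.36) = exp(0.281 × -1.0217) = exp(-0.2871) ≈ 0.7504
Fraction lost = 1 − 0.7504 = 0.2496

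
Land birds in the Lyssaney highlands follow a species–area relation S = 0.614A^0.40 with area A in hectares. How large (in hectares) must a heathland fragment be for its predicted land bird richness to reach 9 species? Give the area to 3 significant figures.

823 hectares

9 = 0.614 × A^0.4  ⇒  A^0.4 = 9/0.614 = 14.66
ln A = ln(14.66) / 0.4 = 2.6850 / 0.4 = 6.7125
A = e^6.7125 ≈ 822.6 hectares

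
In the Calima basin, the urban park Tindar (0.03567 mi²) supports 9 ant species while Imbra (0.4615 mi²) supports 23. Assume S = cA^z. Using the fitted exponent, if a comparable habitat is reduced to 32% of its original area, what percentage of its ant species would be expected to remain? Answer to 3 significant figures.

65.9%

z = ln(23/9) / ln(0.4615/0.03567) = 0.9383 / 2.5602 = 0.3665
S_new/S_old = (A_new/A_old)^z = 0.32^0.3665 = exp(0.3665 × -1.1394) = 0.6586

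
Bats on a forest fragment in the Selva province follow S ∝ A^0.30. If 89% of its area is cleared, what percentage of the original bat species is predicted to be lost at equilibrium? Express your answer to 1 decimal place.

S_new/S_old = (A_new/A_old)^z = 0.11^0.3
= exp(0.3 × ln 0.11) = exp(0.3 × -2.2073) = exp(-0.6622) ≈ 0.5157
Fraction lost = 1 − 0.5157 = 0.4843

48.4%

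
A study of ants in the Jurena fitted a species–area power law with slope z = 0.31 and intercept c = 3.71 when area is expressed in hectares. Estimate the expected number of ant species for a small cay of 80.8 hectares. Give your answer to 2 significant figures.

14

S = 3.71 × 80.8^0.31
ln S = ln 3.71 + 0.31 × ln 80.8 = 1.3110 + 0.31 × 4.3920 = 2.6725
S = e^2.6725 ≈ 14.48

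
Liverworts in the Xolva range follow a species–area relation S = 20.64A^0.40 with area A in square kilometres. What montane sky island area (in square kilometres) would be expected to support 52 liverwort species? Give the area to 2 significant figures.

10 square kilometres

52 = 20.64 × A^0.4  ⇒  A^0.4 = 52/20.64 = 2.519
ln A = ln(2.519) / 0.4 = 0.9240 / 0.4 = 2.3100
A = e^2.3100 ≈ 10.07 square kilometres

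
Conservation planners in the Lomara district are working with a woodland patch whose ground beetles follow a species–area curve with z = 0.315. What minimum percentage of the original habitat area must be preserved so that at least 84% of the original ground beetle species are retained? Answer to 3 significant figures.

Need (A_new/A_old)^0.315 = 0.84, so A_new/A_old = 0.84^(1/0.315) = 0.84^3.175
ln(A_new/A_old) = ln 0.84 / 0.315 = -0.1744 / 0.315 = -0.5535
A_new/A_old = e^-0.5535 ≈ 0.5749

57.5%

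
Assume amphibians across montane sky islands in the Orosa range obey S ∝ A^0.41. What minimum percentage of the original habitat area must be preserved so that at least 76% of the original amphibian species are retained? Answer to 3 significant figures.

Need (A_new/A_old)^0.41 = 0.76, so A_new/A_old = 0.76^(1/0.41) = 0.76^2.439
ln(A_new/A_old) = ln 0.76 / 0.41 = -0.2744 / 0.41 = -0.6694
A_new/A_old = e^-0.6694 ≈ 0.512

51.2%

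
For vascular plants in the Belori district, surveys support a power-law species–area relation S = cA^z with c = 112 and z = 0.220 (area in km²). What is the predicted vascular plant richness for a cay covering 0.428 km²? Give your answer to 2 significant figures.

S = 112 × 0.428^0.22
ln S = ln 112 + 0.22 × ln 0.428 = 4.7185 + 0.22 × -0.8486 = 4.5318
S = e^4.5318 ≈ 92.93

93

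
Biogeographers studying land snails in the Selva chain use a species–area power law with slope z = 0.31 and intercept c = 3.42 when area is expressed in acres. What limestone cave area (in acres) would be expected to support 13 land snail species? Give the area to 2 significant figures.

74 acres

13 = 3.42 × A^0.31  ⇒  A^0.31 = 13/3.42 = 3.801
ln A = ln(3.801) / 0.31 = 1.3353 / 0.31 = 4.3074
A = e^4.3074 ≈ 74.25 acres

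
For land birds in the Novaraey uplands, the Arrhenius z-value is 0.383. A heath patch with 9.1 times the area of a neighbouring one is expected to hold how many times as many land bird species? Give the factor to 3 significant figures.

S₂/S₁ = (A₂/A₁)^z = 9.1^0.383
ln(S₂/S₁) = 0.383 × ln 9.1 = 0.383 × 2.2083 = 0.8458
S₂/S₁ = e^0.8458 ≈ 2.33

2.33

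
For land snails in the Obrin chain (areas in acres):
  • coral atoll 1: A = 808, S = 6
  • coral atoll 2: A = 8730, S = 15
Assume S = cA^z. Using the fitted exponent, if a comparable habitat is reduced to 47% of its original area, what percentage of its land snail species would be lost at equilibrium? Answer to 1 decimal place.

25.2%

z = ln(15/6) / ln(8730/808) = 0.9163 / 2.3800 = 0.3850
S_new/S_old = (A_new/A_old)^z = 0.47^0.3850 = exp(0.3850 × -0.7550) = 0.7478
Fraction lost = 1 − 0.7478 = 0.2522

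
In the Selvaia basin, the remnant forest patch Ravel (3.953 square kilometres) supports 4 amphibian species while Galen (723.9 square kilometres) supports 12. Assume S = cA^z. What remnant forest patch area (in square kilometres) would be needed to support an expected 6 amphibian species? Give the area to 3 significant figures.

27.0 square kilometres

z = ln(12/4) / ln(723.9/3.953) = 1.0986 / 5.2102 = 0.2109
c = 4 / 3.953^0.2109 = 4 / 1.336 = 2.994
A = (6/2.994)^(1/0.2109) ⇒ ln A = ln(2.004)/0.2109 = 3.2974
A = e^3.2974 ≈ 27.04 square kilometres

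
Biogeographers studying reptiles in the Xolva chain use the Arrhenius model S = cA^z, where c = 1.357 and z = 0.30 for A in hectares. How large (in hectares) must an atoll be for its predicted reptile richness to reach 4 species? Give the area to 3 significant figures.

4 = 1.357 × A^0.3  ⇒  A^0.3 = 4/1.357 = 2.948
ln A = ln(2.948) / 0.3 = 1.0810 / 0.3 = 3.6034
A = e^3.6034 ≈ 36.72 hectares

36.7 hectares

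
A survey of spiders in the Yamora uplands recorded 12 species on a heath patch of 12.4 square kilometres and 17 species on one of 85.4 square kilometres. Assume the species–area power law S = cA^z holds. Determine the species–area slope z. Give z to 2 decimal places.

Taking logs: ln S = ln c + z ln A, so z = (ln S₂ − ln S₁)/(ln A₂ − ln A₁).
z = ln(17/12) / ln(85.4/12.4) = ln(1.417) / ln(6.887) = 0.3483 / 1.9296 = 0.1805

0.18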